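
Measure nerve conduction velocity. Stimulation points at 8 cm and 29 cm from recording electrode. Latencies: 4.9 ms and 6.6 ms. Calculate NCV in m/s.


Distance = (29 - 8) / 100 = 0.21 m
dt = (6.6 - 4.9) / 1000 = 0.0017 s
NCV = dist / dt = 123.5 m/s


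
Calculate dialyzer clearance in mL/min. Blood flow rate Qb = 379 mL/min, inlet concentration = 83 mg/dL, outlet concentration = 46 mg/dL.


K = Qb * (Cb_in - Cb_out) / Cb_in
K = 379 * (83 - 46) / 83
K = 169 mL/min


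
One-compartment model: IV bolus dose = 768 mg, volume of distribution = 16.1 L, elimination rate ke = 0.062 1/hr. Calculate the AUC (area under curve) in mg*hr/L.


C0 = Dose/Vd = 768/16.1 = 47.7019 mg/L
AUC = C0/ke = 47.7019/0.062
AUC = 769.4 mg*hr/L


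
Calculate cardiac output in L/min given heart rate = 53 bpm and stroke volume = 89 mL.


CO = HR * SV
CO = 53 * 89 / 1000
CO = 4.717 L/min


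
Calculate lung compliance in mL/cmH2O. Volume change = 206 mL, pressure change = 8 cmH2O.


C = dV / dP
C = 206 / 8
C = 25.75 mL/cmH2O


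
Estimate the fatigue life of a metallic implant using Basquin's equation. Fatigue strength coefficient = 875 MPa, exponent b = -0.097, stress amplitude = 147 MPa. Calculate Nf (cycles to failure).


sigma_a = sigma_f' * (2Nf)^b
2Nf = (sigma_a/sigma_f')^(1/b)
2Nf = (147/875)^(1/-0.097)
2Nf = 96939829
Nf = 4.8470e+07


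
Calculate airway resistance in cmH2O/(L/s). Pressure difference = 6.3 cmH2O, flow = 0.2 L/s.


R = dP / flow
R = 6.3 / 0.2
R = 31.5 cmH2O/(L/s)


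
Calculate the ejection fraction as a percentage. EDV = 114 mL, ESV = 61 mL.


SV = EDV - ESV = 114 - 61 = 53 mL
EF = SV/EDV * 100 = 53/114 * 100
EF = 46.49%


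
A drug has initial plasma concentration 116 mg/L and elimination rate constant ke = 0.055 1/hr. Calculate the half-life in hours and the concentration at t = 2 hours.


t_half = ln(2) / ke = 0.693147 / 0.055 = 12.6 hr
C(t) = C0 * exp(-ke*t) = 116 * exp(-0.055*2)
C(2) = 103.9 mg/L


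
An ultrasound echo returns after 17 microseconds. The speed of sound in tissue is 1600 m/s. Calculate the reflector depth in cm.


depth = c * t / 2
t = 17 us = 1.7000e-05 s
depth = 1600 * 1.7000e-05 / 2
depth = 0.0136 m = 1.36 cm


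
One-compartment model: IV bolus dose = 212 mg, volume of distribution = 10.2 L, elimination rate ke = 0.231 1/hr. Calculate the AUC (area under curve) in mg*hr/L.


C0 = Dose/Vd = 212/10.2 = 20.7843 mg/L
AUC = C0/ke = 20.7843/0.231
AUC = 89.98 mg*hr/L


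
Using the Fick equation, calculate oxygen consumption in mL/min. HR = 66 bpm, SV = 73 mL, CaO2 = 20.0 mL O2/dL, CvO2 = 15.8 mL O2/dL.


CO = HR*SV = 66*73/1000 = 4.818 L/min
a-v O2 diff = 20.0 - 15.8 = 4.2 mL/dL
VO2 = CO * (CaO2-CvO2) * 10 dL/L
VO2 = 4.818 * 4.2 * 10
VO2 = 202.4 mL/min


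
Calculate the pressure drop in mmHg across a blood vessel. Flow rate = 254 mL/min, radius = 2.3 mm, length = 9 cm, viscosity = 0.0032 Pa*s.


dP = 8*mu*L*Q / (pi*r^4)
Q = 254 mL/min = 4.23333e-06 m^3/s
dP = 110.944 Pa = 110.944 / 133.322 mmHg = 0.8322 mmHg


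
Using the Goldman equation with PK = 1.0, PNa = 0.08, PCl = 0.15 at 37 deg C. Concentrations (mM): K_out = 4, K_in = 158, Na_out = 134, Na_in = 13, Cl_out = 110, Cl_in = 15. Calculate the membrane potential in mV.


Vm = (RT/F)*ln((PK*Ko + PNa*Nao + PCl*Cli)/(PK*Ki + PNa*Nai + PCl*Clo))
Numer = 16.97, Denom = 175.54
Vm = -62.44 mV


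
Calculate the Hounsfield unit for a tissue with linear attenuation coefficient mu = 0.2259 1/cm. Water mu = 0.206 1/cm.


HU = ((mu_tissue - mu_water) / mu_water) * 1000
HU = ((0.2259 - 0.206) / 0.206) * 1000
HU = 96.6


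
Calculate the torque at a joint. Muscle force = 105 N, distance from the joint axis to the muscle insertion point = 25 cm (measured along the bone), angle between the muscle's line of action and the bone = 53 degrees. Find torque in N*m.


Torque = F * d * sin(theta)   (moment arm = d*sin(theta))
d = 25 cm = 0.25 m
Torque = 105 * 0.25 * sin(53)
Torque = 20.96 N*m


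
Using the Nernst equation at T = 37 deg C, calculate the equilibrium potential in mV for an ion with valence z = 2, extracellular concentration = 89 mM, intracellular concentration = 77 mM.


E = (RT/(zF)) * ln(C_out/C_in)
T = 37 + 273.15 = 310.15 K
E = (8.314 * 310.15 / (2 * 96485)) * ln(89/77)
E = 1.935 mV


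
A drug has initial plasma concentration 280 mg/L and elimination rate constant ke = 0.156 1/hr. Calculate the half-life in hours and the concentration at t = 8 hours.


t_half = ln(2) / ke = 0.693147 / 0.156 = 4.443 hr
C(t) = C0 * exp(-ke*t) = 280 * exp(-0.156*8)
C(8) = 80.38 mg/L


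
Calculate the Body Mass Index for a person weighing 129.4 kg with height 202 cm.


BMI = weight / height^2
height = 202 cm = 2.02 m
BMI = 129.4 / 2.02^2
BMI = 31.71 kg/m^2


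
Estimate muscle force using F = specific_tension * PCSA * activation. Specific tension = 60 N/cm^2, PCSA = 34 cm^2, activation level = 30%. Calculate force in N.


F = sigma * PCSA * activation
F = 60 * 34 * 0.3
F = 612 N


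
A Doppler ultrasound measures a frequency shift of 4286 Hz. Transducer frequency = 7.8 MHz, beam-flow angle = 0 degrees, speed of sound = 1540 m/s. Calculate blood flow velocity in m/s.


v = fd * c / (2 * f0 * cos(theta))
v = 4286 * 1540 / (2 * 7.8000e+06 * cos(0))
v = 0.4231 m/s


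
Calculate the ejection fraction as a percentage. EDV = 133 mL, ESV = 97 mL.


SV = EDV - ESV = 133 - 97 = 36 mL
EF = SV/EDV * 100 = 36/133 * 100
EF = 27.07%


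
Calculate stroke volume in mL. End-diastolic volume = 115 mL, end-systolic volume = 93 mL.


SV = EDV - ESV
SV = 115 - 93
SV = 22 mL


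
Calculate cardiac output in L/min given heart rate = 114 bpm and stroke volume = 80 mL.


CO = HR * SV
CO = 114 * 80 / 1000
CO = 9.12 L/min


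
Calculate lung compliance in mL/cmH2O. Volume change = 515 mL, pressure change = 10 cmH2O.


C = dV / dP
C = 515 / 10
C = 51.5 mL/cmH2O


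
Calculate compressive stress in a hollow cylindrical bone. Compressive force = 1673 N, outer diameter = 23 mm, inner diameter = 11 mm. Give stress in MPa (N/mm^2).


A = pi*(r_o^2 - r_i^2)
r_o = 11.5 mm, r_i = 5.5 mm
A = 320.442 mm^2
sigma = F/A = 1673 / 320.442
sigma = 5.221 MPa


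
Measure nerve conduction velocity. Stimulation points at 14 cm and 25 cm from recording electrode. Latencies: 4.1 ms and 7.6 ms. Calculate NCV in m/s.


Distance = (25 - 14) / 100 = 0.11 m
dt = (7.6 - 4.1) / 1000 = 0.0035 s
NCV = dist / dt = 31.43 m/s


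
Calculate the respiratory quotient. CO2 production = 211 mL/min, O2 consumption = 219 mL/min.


RQ = VCO2 / VO2
RQ = 211 / 219
RQ = 0.9635


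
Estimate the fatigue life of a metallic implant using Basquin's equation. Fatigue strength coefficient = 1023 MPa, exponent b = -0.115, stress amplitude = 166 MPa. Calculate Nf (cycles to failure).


sigma_a = sigma_f' * (2Nf)^b
2Nf = (sigma_a/sigma_f')^(1/b)
2Nf = (166/1023)^(1/-0.115)
2Nf = 7371296.4
Nf = 3.6856e+06


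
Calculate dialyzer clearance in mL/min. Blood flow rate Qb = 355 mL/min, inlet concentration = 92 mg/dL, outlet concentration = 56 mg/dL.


K = Qb * (Cb_in - Cb_out) / Cb_in
K = 355 * (92 - 56) / 92
K = 138.9 mL/min


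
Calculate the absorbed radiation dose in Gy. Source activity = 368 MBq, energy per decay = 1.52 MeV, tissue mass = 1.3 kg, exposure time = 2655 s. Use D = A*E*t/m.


A = 368 MBq = 3.6800e+08 Bq
E = 1.52 MeV = 2.43504e-13 J
D = A*E*t/m = 3.6800e+08*2.43504e-13*2655/1.3
D = 0.183 Gy


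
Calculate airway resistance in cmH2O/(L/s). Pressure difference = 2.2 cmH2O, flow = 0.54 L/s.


R = dP / flow
R = 2.2 / 0.54
R = 4.074 cmH2O/(L/s)


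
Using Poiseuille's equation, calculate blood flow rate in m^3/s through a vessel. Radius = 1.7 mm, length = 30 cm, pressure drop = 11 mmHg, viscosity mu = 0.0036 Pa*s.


Q = pi*r^4*dP / (8*mu*L)
r = 0.0017 m, L = 0.3 m
dP = 11 mmHg = 1466.542 Pa
Q = 4.4538e-06 m^3/s


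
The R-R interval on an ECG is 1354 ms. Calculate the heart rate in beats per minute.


HR = 60 / RR_interval(s)
RR = 1354 ms = 1.354 s
HR = 60 / 1.354 = 44.31 bpm


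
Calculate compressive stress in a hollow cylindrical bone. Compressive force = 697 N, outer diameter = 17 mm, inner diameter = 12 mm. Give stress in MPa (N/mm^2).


A = pi*(r_o^2 - r_i^2)
r_o = 8.5 mm, r_i = 6 mm
A = 113.883 mm^2
sigma = F/A = 697 / 113.883
sigma = 6.12 MPa


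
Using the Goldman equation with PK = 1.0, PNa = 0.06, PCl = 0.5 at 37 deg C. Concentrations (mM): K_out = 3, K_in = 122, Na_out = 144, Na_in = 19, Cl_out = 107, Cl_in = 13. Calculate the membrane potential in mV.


Vm = (RT/F)*ln((PK*Ko + PNa*Nao + PCl*Cli)/(PK*Ki + PNa*Nai + PCl*Clo))
Numer = 18.14, Denom = 176.64
Vm = -60.83 mV


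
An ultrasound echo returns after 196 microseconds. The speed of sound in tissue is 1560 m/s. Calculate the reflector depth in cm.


depth = c * t / 2
t = 196 us = 1.9600e-04 s
depth = 1560 * 1.9600e-04 / 2
depth = 0.15288 m = 15.288 cm


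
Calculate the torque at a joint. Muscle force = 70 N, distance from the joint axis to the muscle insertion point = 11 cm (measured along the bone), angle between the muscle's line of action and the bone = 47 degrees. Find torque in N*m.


Torque = F * d * sin(theta)   (moment arm = d*sin(theta))
d = 11 cm = 0.11 m
Torque = 70 * 0.11 * sin(47)
Torque = 5.631 N*m


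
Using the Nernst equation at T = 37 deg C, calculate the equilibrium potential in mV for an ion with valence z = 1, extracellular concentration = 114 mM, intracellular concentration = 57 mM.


E = (RT/(zF)) * ln(C_out/C_in)
T = 37 + 273.15 = 310.15 K
E = (8.314 * 310.15 / (1 * 96485)) * ln(114/57)
E = 18.52 mV


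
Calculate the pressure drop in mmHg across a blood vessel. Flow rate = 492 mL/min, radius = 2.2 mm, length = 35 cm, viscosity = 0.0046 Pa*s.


dP = 8*mu*L*Q / (pi*r^4)
Q = 492 mL/min = 8.2e-06 m^3/s
dP = 1435.12 Pa = 1435.12 / 133.322 mmHg = 10.76 mmHg


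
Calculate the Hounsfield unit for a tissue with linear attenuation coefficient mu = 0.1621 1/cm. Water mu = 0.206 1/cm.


HU = ((mu_tissue - mu_water) / mu_water) * 1000
HU = ((0.1621 - 0.206) / 0.206) * 1000
HU = -213.1


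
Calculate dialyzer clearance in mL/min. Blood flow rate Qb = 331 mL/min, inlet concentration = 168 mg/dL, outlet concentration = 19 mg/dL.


K = Qb * (Cb_in - Cb_out) / Cb_in
K = 331 * (168 - 19) / 168
K = 293.6 mL/min


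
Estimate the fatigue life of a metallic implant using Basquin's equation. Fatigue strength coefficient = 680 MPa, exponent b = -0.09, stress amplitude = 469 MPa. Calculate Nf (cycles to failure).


sigma_a = sigma_f' * (2Nf)^b
2Nf = (sigma_a/sigma_f')^(1/b)
2Nf = (469/680)^(1/-0.09)
2Nf = 62.033031
Nf = 31.02


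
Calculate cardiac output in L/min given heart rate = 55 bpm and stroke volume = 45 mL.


CO = HR * SV
CO = 55 * 45 / 1000
CO = 2.475 L/min


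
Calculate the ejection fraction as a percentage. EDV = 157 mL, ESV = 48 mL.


SV = EDV - ESV = 157 - 48 = 109 mL
EF = SV/EDV * 100 = 109/157 * 100
EF = 69.43%


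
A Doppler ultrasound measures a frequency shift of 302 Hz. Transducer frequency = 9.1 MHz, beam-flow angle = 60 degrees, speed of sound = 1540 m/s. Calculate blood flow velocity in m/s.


v = fd * c / (2 * f0 * cos(theta))
v = 302 * 1540 / (2 * 9.1000e+06 * cos(60))
v = 0.05111 m/s


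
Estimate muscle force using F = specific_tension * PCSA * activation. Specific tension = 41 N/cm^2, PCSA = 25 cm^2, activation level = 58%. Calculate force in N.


F = sigma * PCSA * activation
F = 41 * 25 * 0.58
F = 594.5 N


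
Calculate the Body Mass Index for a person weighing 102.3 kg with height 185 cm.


BMI = weight / height^2
height = 185 cm = 1.85 m
BMI = 102.3 / 1.85^2
BMI = 29.89 kg/m^2


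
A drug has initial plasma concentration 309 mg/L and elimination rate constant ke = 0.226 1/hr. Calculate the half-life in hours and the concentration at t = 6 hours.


t_half = ln(2) / ke = 0.693147 / 0.226 = 3.067 hr
C(t) = C0 * exp(-ke*t) = 309 * exp(-0.226*6)
C(6) = 79.63 mg/L


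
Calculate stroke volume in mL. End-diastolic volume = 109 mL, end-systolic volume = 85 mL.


SV = EDV - ESV
SV = 109 - 85
SV = 24 mL


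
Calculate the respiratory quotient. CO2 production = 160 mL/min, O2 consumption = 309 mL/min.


RQ = VCO2 / VO2
RQ = 160 / 309
RQ = 0.5178


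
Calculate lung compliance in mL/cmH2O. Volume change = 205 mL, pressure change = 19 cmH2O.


C = dV / dP
C = 205 / 19
C = 10.79 mL/cmH2O


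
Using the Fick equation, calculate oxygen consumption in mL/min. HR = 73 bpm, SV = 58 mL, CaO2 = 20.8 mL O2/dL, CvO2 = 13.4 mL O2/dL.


CO = HR*SV = 73*58/1000 = 4.234 L/min
a-v O2 diff = 20.8 - 13.4 = 7.4 mL/dL
VO2 = CO * (CaO2-CvO2) * 10 dL/L
VO2 = 4.234 * 7.4 * 10
VO2 = 313.3 mL/min


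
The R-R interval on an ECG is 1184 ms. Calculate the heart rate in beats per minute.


HR = 60 / RR_interval(s)
RR = 1184 ms = 1.184 s
HR = 60 / 1.184 = 50.68 bpm


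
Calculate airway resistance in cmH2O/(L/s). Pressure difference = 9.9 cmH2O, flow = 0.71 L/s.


R = dP / flow
R = 9.9 / 0.71
R = 13.94 cmH2O/(L/s)


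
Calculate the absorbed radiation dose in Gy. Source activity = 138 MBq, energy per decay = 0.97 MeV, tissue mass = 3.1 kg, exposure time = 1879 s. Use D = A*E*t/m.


A = 138 MBq = 1.3800e+08 Bq
E = 0.97 MeV = 1.55394e-13 J
D = A*E*t/m = 1.3800e+08*1.55394e-13*1879/3.1
D = 0.013 Gy


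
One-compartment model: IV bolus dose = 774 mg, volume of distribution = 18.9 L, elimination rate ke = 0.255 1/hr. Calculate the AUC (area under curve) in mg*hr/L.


C0 = Dose/Vd = 774/18.9 = 40.9524 mg/L
AUC = C0/ke = 40.9524/0.255
AUC = 160.6 mg*hr/L


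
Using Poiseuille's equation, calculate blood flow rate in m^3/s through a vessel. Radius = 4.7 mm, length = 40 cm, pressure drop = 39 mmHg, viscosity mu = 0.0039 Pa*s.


Q = pi*r^4*dP / (8*mu*L)
r = 0.0047 m, L = 0.4 m
dP = 39 mmHg = 5199.558 Pa
Q = 6.3869e-04 m^3/s


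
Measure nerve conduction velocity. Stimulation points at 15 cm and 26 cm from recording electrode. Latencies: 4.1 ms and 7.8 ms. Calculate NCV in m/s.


Distance = (26 - 15) / 100 = 0.11 m
dt = (7.8 - 4.1) / 1000 = 0.0037 s
NCV = dist / dt = 29.73 m/s


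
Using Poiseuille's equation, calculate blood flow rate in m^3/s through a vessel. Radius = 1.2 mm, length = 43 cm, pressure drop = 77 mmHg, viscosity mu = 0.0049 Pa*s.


Q = pi*r^4*dP / (8*mu*L)
r = 0.0012 m, L = 0.43 m
dP = 77 mmHg = 10265.794 Pa
Q = 3.9675e-06 m^3/s


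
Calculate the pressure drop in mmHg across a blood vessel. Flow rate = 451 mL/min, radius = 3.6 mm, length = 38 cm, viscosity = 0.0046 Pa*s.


dP = 8*mu*L*Q / (pi*r^4)
Q = 451 mL/min = 7.51667e-06 m^3/s
dP = 199.204 Pa = 199.204 / 133.322 mmHg = 1.494 mmHg


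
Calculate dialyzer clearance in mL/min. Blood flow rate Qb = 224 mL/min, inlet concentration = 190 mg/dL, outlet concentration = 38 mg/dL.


K = Qb * (Cb_in - Cb_out) / Cb_in
K = 224 * (190 - 38) / 190
K = 179.2 mL/min


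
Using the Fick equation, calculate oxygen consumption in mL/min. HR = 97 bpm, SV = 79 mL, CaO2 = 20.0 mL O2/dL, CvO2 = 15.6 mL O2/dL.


CO = HR*SV = 97*79/1000 = 7.663 L/min
a-v O2 diff = 20.0 - 15.6 = 4.4 mL/dL
VO2 = CO * (CaO2-CvO2) * 10 dL/L
VO2 = 7.663 * 4.4 * 10
VO2 = 337.2 mL/min


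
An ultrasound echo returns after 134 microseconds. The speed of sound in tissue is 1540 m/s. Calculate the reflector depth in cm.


depth = c * t / 2
t = 134 us = 1.3400e-04 s
depth = 1540 * 1.3400e-04 / 2
depth = 0.10318 m = 10.318 cm


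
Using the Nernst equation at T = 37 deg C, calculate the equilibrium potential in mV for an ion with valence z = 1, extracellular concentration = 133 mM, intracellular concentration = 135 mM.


E = (RT/(zF)) * ln(C_out/C_in)
T = 37 + 273.15 = 310.15 K
E = (8.314 * 310.15 / (1 * 96485)) * ln(133/135)
E = -0.3989 mV


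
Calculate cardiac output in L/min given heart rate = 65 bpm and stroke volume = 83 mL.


CO = HR * SV
CO = 65 * 83 / 1000
CO = 5.395 L/min


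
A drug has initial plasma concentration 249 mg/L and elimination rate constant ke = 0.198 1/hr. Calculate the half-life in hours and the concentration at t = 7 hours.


t_half = ln(2) / ke = 0.693147 / 0.198 = 3.501 hr
C(t) = C0 * exp(-ke*t) = 249 * exp(-0.198*7)
C(7) = 62.27 mg/L


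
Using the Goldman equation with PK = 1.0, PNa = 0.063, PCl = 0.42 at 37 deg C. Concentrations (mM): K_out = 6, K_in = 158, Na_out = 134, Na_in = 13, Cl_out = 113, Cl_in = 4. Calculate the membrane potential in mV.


Vm = (RT/F)*ln((PK*Ko + PNa*Nao + PCl*Cli)/(PK*Ki + PNa*Nai + PCl*Clo))
Numer = 16.122, Denom = 206.279
Vm = -68.12 mV


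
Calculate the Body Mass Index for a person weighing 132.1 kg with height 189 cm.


BMI = weight / height^2
height = 189 cm = 1.89 m
BMI = 132.1 / 1.89^2
BMI = 36.98 kg/m^2


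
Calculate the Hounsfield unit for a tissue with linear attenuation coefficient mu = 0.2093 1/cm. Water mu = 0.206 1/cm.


HU = ((mu_tissue - mu_water) / mu_water) * 1000
HU = ((0.2093 - 0.206) / 0.206) * 1000
HU = 16.02


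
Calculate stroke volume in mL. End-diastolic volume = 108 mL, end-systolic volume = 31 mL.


SV = EDV - ESV
SV = 108 - 31
SV = 77 mL


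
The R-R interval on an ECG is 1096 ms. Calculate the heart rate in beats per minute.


HR = 60 / RR_interval(s)
RR = 1096 ms = 1.096 s
HR = 60 / 1.096 = 54.74 bpm


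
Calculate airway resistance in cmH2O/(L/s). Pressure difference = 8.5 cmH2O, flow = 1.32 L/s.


R = dP / flow
R = 8.5 / 1.32
R = 6.439 cmH2O/(L/s)


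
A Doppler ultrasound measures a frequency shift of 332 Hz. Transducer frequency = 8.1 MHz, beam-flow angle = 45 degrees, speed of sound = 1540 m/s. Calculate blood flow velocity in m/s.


v = fd * c / (2 * f0 * cos(theta))
v = 332 * 1540 / (2 * 8.1000e+06 * cos(45))
v = 0.04463 m/s


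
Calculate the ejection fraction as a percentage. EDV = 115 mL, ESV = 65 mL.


SV = EDV - ESV = 115 - 65 = 50 mL
EF = SV/EDV * 100 = 50/115 * 100
EF = 43.48%


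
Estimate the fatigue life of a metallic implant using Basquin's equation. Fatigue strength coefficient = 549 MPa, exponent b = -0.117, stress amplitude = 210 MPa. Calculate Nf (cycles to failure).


sigma_a = sigma_f' * (2Nf)^b
2Nf = (sigma_a/sigma_f')^(1/b)
2Nf = (210/549)^(1/-0.117)
2Nf = 3690.7964
Nf = 1845


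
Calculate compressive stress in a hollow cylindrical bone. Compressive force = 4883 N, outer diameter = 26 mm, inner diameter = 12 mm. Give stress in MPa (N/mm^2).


A = pi*(r_o^2 - r_i^2)
r_o = 13 mm, r_i = 6 mm
A = 417.832 mm^2
sigma = F/A = 4883 / 417.832
sigma = 11.69 MPa


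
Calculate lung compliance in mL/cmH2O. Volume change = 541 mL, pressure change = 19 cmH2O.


C = dV / dP
C = 541 / 19
C = 28.47 mL/cmH2O


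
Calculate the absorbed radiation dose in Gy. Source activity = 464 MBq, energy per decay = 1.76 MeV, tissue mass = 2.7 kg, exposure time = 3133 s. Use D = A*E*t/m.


A = 464 MBq = 4.6400e+08 Bq
E = 1.76 MeV = 2.81952e-13 J
D = A*E*t/m = 4.6400e+08*2.81952e-13*3133/2.7
D = 0.1518 Gy


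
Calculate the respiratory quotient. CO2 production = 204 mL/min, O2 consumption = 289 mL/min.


RQ = VCO2 / VO2
RQ = 204 / 289
RQ = 0.7059


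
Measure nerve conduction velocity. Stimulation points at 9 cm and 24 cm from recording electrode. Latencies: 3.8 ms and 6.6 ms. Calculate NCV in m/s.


Distance = (24 - 9) / 100 = 0.15 m
dt = (6.6 - 3.8) / 1000 = 0.0028 s
NCV = dist / dt = 53.57 m/s


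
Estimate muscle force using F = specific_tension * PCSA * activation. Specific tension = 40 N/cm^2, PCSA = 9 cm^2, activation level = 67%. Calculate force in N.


F = sigma * PCSA * activation
F = 40 * 9 * 0.67
F = 241.2 N


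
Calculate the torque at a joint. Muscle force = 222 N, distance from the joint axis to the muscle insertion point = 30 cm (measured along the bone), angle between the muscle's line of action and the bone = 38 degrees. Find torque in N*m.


Torque = F * d * sin(theta)   (moment arm = d*sin(theta))
d = 30 cm = 0.3 m
Torque = 222 * 0.3 * sin(38)
Torque = 41 N*m


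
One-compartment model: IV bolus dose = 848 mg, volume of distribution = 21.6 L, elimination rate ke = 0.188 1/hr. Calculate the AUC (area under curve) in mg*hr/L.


C0 = Dose/Vd = 848/21.6 = 39.2593 mg/L
AUC = C0/ke = 39.2593/0.188
AUC = 208.8 mg*hr/L


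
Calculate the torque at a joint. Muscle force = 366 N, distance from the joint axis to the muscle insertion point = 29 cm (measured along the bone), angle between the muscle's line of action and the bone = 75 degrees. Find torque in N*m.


Torque = F * d * sin(theta)   (moment arm = d*sin(theta))
d = 29 cm = 0.29 m
Torque = 366 * 0.29 * sin(75)
Torque = 102.5 N*m


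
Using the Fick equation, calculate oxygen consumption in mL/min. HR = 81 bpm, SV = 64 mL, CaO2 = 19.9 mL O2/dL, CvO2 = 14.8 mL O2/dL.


CO = HR*SV = 81*64/1000 = 5.184 L/min
a-v O2 diff = 19.9 - 14.8 = 5.1 mL/dL
VO2 = CO * (CaO2-CvO2) * 10 dL/L
VO2 = 5.184 * 5.1 * 10
VO2 = 264.4 mL/min


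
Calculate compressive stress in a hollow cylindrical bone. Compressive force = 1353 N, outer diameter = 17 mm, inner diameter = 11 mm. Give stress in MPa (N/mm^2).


A = pi*(r_o^2 - r_i^2)
r_o = 8.5 mm, r_i = 5.5 mm
A = 131.947 mm^2
sigma = F/A = 1353 / 131.947
sigma = 10.25 MPa


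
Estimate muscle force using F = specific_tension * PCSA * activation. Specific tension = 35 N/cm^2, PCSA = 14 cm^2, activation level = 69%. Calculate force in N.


F = sigma * PCSA * activation
F = 35 * 14 * 0.69
F = 338.1 N


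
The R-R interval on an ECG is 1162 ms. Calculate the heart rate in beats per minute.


HR = 60 / RR_interval(s)
RR = 1162 ms = 1.162 s
HR = 60 / 1.162 = 51.64 bpm


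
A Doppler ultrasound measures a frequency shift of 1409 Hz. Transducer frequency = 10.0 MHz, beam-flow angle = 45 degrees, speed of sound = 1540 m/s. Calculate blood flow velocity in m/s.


v = fd * c / (2 * f0 * cos(theta))
v = 1409 * 1540 / (2 * 1.0000e+07 * cos(45))
v = 0.1534 m/s


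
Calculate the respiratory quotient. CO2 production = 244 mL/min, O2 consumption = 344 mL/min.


RQ = VCO2 / VO2
RQ = 244 / 344
RQ = 0.7093


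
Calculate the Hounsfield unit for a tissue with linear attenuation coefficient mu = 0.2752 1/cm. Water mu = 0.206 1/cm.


HU = ((mu_tissue - mu_water) / mu_water) * 1000
HU = ((0.2752 - 0.206) / 0.206) * 1000
HU = 335.9


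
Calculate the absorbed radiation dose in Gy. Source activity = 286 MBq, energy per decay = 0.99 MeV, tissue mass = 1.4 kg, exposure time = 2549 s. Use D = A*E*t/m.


A = 286 MBq = 2.8600e+08 Bq
E = 0.99 MeV = 1.58598e-13 J
D = A*E*t/m = 2.8600e+08*1.58598e-13*2549/1.4
D = 0.08259 Gy


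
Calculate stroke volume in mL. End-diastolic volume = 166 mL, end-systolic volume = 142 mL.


SV = EDV - ESV
SV = 166 - 142
SV = 24 mL


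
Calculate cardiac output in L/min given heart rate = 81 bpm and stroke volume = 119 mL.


CO = HR * SV
CO = 81 * 119 / 1000
CO = 9.639 L/min


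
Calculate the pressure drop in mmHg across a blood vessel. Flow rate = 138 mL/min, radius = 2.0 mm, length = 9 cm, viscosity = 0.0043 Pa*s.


dP = 8*mu*L*Q / (pi*r^4)
Q = 138 mL/min = 2.3e-06 m^3/s
dP = 141.664 Pa = 141.664 / 133.322 mmHg = 1.063 mmHg


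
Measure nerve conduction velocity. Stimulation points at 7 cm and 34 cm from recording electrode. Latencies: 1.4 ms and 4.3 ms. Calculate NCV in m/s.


Distance = (34 - 7) / 100 = 0.27 m
dt = (4.3 - 1.4) / 1000 = 0.0029 s
NCV = dist / dt = 93.1 m/s


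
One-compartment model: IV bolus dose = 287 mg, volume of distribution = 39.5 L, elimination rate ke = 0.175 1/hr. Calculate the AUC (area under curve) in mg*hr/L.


C0 = Dose/Vd = 287/39.5 = 7.26582 mg/L
AUC = C0/ke = 7.26582/0.175
AUC = 41.52 mg*hr/L


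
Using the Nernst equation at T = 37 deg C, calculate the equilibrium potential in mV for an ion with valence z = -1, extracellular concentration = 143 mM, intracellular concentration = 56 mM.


E = (RT/(zF)) * ln(C_out/C_in)
T = 37 + 273.15 = 310.15 K
E = (8.314 * 310.15 / (-1 * 96485)) * ln(143/56)
E = -25.05 mV


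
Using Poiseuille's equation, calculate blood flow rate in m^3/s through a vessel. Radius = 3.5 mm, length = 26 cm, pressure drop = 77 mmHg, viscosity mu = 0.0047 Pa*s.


Q = pi*r^4*dP / (8*mu*L)
r = 0.0035 m, L = 0.26 m
dP = 77 mmHg = 10265.794 Pa
Q = 4.9505e-04 m^3/s


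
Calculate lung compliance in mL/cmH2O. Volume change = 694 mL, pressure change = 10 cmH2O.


C = dV / dP
C = 694 / 10
C = 69.4 mL/cmH2O


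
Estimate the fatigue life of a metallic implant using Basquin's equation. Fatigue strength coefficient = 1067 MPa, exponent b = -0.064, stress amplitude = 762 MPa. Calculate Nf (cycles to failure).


sigma_a = sigma_f' * (2Nf)^b
2Nf = (sigma_a/sigma_f')^(1/b)
2Nf = (762/1067)^(1/-0.064)
2Nf = 192.54074
Nf = 96.27


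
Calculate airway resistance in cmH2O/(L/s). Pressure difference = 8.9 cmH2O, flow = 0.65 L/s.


R = dP / flow
R = 8.9 / 0.65
R = 13.69 cmH2O/(L/s)


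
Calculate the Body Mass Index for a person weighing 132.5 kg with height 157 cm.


BMI = weight / height^2
height = 157 cm = 1.57 m
BMI = 132.5 / 1.57^2
BMI = 53.75 kg/m^2


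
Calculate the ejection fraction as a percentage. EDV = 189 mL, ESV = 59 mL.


SV = EDV - ESV = 189 - 59 = 130 mL
EF = SV/EDV * 100 = 130/189 * 100
EF = 68.78%


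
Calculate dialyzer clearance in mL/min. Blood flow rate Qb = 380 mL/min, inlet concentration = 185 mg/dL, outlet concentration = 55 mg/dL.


K = Qb * (Cb_in - Cb_out) / Cb_in
K = 380 * (185 - 55) / 185
K = 267 mL/min


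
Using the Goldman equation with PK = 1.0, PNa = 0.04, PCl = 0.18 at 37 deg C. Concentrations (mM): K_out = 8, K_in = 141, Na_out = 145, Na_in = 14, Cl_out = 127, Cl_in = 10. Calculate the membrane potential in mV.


Vm = (RT/F)*ln((PK*Ko + PNa*Nao + PCl*Cli)/(PK*Ki + PNa*Nai + PCl*Clo))
Numer = 15.6, Denom = 164.42
Vm = -62.94 mV


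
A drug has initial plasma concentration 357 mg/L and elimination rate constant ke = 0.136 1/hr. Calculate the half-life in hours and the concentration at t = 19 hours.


t_half = ln(2) / ke = 0.693147 / 0.136 = 5.097 hr
C(t) = C0 * exp(-ke*t) = 357 * exp(-0.136*19)
C(19) = 26.94 mg/L


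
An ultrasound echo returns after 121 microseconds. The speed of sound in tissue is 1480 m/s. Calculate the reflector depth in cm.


depth = c * t / 2
t = 121 us = 1.2100e-04 s
depth = 1480 * 1.2100e-04 / 2
depth = 0.08954 m = 8.954 cm


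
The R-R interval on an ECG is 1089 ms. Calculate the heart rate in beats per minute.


HR = 60 / RR_interval(s)
RR = 1089 ms = 1.089 s
HR = 60 / 1.089 = 55.1 bpm


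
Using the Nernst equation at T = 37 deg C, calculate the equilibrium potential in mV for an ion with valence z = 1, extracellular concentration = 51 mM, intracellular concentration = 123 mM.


E = (RT/(zF)) * ln(C_out/C_in)
T = 37 + 273.15 = 310.15 K
E = (8.314 * 310.15 / (1 * 96485)) * ln(51/123)
E = -23.53 mV


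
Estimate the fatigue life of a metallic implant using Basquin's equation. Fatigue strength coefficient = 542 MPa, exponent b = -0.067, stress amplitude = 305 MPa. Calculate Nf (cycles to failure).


sigma_a = sigma_f' * (2Nf)^b
2Nf = (sigma_a/sigma_f')^(1/b)
2Nf = (305/542)^(1/-0.067)
2Nf = 5331.5983
Nf = 2666


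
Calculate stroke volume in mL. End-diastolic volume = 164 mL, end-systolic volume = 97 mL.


SV = EDV - ESV
SV = 164 - 97
SV = 67 mL


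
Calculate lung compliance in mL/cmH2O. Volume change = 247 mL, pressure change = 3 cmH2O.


C = dV / dP
C = 247 / 3
C = 82.33 mL/cmH2O


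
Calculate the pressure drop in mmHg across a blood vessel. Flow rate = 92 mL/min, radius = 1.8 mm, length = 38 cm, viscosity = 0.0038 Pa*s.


dP = 8*mu*L*Q / (pi*r^4)
Q = 92 mL/min = 1.53333e-06 m^3/s
dP = 537.097 Pa = 537.097 / 133.322 mmHg = 4.029 mmHg


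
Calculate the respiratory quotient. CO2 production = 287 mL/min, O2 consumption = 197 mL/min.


RQ = VCO2 / VO2
RQ = 287 / 197
RQ = 1.457


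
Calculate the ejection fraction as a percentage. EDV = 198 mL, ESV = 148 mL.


SV = EDV - ESV = 198 - 148 = 50 mL
EF = SV/EDV * 100 = 50/198 * 100
EF = 25.25%


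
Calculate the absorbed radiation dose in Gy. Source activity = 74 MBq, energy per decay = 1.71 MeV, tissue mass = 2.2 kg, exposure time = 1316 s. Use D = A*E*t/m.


A = 74 MBq = 7.4000e+07 Bq
E = 1.71 MeV = 2.73942e-13 J
D = A*E*t/m = 7.4000e+07*2.73942e-13*1316/2.2
D = 0.01213 Gy


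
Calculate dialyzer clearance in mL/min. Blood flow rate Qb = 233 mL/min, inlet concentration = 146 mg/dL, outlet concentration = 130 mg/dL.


K = Qb * (Cb_in - Cb_out) / Cb_in
K = 233 * (146 - 130) / 146
K = 25.53 mL/min


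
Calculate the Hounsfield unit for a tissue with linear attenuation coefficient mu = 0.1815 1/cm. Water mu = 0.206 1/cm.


HU = ((mu_tissue - mu_water) / mu_water) * 1000
HU = ((0.1815 - 0.206) / 0.206) * 1000
HU = -118.9


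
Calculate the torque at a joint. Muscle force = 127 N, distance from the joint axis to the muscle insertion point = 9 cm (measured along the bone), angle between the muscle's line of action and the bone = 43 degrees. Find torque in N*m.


Torque = F * d * sin(theta)   (moment arm = d*sin(theta))
d = 9 cm = 0.09 m
Torque = 127 * 0.09 * sin(43)
Torque = 7.795 N*m


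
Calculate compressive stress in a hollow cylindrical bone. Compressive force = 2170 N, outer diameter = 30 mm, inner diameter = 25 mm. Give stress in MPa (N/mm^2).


A = pi*(r_o^2 - r_i^2)
r_o = 15 mm, r_i = 12.5 mm
A = 215.984 mm^2
sigma = F/A = 2170 / 215.984
sigma = 10.05 MPa


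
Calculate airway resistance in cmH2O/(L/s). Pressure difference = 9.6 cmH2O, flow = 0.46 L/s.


R = dP / flow
R = 9.6 / 0.46
R = 20.87 cmH2O/(L/s)


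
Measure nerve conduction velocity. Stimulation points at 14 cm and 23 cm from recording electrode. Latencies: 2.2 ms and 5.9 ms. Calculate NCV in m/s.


Distance = (23 - 14) / 100 = 0.09 m
dt = (5.9 - 2.2) / 1000 = 0.0037 s
NCV = dist / dt = 24.32 m/s


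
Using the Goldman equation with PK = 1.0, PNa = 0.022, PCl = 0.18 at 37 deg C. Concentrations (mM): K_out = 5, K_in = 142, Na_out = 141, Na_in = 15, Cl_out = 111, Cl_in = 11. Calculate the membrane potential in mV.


Vm = (RT/F)*ln((PK*Ko + PNa*Nao + PCl*Cli)/(PK*Ki + PNa*Nai + PCl*Clo))
Numer = 10.082, Denom = 162.31
Vm = -74.26 mV


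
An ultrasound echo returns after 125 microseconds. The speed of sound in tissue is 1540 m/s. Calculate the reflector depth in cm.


depth = c * t / 2
t = 125 us = 1.2500e-04 s
depth = 1540 * 1.2500e-04 / 2
depth = 0.09625 m = 9.625 cm


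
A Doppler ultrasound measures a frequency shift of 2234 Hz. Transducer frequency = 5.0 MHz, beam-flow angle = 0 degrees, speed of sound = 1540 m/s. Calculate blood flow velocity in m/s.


v = fd * c / (2 * f0 * cos(theta))
v = 2234 * 1540 / (2 * 5.0000e+06 * cos(0))
v = 0.344 m/s


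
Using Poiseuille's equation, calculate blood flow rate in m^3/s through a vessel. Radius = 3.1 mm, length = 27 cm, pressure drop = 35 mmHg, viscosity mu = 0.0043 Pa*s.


Q = pi*r^4*dP / (8*mu*L)
r = 0.0031 m, L = 0.27 m
dP = 35 mmHg = 4666.27 Pa
Q = 1.4576e-04 m^3/s


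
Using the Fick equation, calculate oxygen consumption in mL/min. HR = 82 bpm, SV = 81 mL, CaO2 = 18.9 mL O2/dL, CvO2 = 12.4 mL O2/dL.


CO = HR*SV = 82*81/1000 = 6.642 L/min
a-v O2 diff = 18.9 - 12.4 = 6.5 mL/dL
VO2 = CO * (CaO2-CvO2) * 10 dL/L
VO2 = 6.642 * 6.5 * 10
VO2 = 431.7 mL/min


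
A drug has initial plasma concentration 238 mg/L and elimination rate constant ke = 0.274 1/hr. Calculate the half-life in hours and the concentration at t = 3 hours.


t_half = ln(2) / ke = 0.693147 / 0.274 = 2.53 hr
C(t) = C0 * exp(-ke*t) = 238 * exp(-0.274*3)
C(3) = 104.6 mg/L


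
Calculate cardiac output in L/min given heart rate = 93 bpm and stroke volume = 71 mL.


CO = HR * SV
CO = 93 * 71 / 1000
CO = 6.603 L/min


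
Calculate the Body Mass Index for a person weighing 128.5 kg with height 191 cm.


BMI = weight / height^2
height = 191 cm = 1.91 m
BMI = 128.5 / 1.91^2
BMI = 35.22 kg/m^2


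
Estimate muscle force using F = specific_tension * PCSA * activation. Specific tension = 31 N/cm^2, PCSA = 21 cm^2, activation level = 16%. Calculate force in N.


F = sigma * PCSA * activation
F = 31 * 21 * 0.16
F = 104.2 N


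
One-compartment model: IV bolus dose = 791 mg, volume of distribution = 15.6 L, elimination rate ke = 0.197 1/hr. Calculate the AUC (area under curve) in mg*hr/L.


C0 = Dose/Vd = 791/15.6 = 50.7051 mg/L
AUC = C0/ke = 50.7051/0.197
AUC = 257.4 mg*hr/L


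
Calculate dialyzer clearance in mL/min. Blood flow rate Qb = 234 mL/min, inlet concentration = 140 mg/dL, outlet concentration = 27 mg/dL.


K = Qb * (Cb_in - Cb_out) / Cb_in
K = 234 * (140 - 27) / 140
K = 188.9 mL/min


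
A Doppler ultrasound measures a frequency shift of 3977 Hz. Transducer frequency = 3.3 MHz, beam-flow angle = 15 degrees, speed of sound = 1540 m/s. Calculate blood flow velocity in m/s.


v = fd * c / (2 * f0 * cos(theta))
v = 3977 * 1540 / (2 * 3.3000e+06 * cos(15))
v = 0.9607 m/s


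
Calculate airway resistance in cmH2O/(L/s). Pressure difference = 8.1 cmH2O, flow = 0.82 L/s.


R = dP / flow
R = 8.1 / 0.82
R = 9.878 cmH2O/(L/s)


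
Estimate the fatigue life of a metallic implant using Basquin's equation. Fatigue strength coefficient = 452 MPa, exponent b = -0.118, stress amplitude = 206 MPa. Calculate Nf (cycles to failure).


sigma_a = sigma_f' * (2Nf)^b
2Nf = (sigma_a/sigma_f')^(1/b)
2Nf = (206/452)^(1/-0.118)
2Nf = 780.06167
Nf = 390


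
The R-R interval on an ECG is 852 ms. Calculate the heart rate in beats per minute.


HR = 60 / RR_interval(s)
RR = 852 ms = 0.852 s
HR = 60 / 0.852 = 70.42 bpm


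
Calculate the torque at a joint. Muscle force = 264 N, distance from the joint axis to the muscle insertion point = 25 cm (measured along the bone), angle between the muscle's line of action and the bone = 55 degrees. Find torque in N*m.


Torque = F * d * sin(theta)   (moment arm = d*sin(theta))
d = 25 cm = 0.25 m
Torque = 264 * 0.25 * sin(55)
Torque = 54.06 N*m


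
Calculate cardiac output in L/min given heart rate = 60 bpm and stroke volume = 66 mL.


CO = HR * SV
CO = 60 * 66 / 1000
CO = 3.96 L/min


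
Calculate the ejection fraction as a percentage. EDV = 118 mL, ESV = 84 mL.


SV = EDV - ESV = 118 - 84 = 34 mL
EF = SV/EDV * 100 = 34/118 * 100
EF = 28.81%


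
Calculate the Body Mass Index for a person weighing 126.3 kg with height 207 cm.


BMI = weight / height^2
height = 207 cm = 2.07 m
BMI = 126.3 / 2.07^2
BMI = 29.48 kg/m^2


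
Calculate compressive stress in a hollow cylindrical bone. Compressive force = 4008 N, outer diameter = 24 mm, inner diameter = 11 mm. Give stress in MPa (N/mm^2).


A = pi*(r_o^2 - r_i^2)
r_o = 12 mm, r_i = 5.5 mm
A = 357.356 mm^2
sigma = F/A = 4008 / 357.356
sigma = 11.22 MPa


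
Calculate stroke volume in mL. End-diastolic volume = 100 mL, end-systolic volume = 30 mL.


SV = EDV - ESV
SV = 100 - 30
SV = 70 mL


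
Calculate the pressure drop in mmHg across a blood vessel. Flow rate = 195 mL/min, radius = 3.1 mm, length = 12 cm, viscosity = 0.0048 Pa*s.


dP = 8*mu*L*Q / (pi*r^4)
Q = 195 mL/min = 3.25e-06 m^3/s
dP = 51.6178 Pa = 51.6178 / 133.322 mmHg = 0.3872 mmHg


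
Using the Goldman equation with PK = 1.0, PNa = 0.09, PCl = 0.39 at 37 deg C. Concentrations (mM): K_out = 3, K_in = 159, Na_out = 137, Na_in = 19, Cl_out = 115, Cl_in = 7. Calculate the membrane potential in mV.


Vm = (RT/F)*ln((PK*Ko + PNa*Nao + PCl*Cli)/(PK*Ki + PNa*Nai + PCl*Clo))
Numer = 18.06, Denom = 205.56
Vm = -65 mV


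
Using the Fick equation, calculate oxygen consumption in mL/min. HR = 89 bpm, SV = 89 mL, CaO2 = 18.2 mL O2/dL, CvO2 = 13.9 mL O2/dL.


CO = HR*SV = 89*89/1000 = 7.921 L/min
a-v O2 diff = 18.2 - 13.9 = 4.3 mL/dL
VO2 = CO * (CaO2-CvO2) * 10 dL/L
VO2 = 7.921 * 4.3 * 10
VO2 = 340.6 mL/min


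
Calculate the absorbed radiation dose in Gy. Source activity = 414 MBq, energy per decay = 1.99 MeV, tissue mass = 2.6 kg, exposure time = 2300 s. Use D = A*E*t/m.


A = 414 MBq = 4.1400e+08 Bq
E = 1.99 MeV = 3.18798e-13 J
D = A*E*t/m = 4.1400e+08*3.18798e-13*2300/2.6
D = 0.1168 Gy


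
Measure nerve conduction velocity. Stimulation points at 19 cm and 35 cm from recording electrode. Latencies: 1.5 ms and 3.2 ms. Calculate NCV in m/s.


Distance = (35 - 19) / 100 = 0.16 m
dt = (3.2 - 1.5) / 1000 = 0.0017 s
NCV = dist / dt = 94.12 m/s


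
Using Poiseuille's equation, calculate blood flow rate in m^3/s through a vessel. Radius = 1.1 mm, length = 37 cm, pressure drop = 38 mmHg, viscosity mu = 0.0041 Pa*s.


Q = pi*r^4*dP / (8*mu*L)
r = 0.0011 m, L = 0.37 m
dP = 38 mmHg = 5066.236 Pa
Q = 1.9201e-06 m^3/s


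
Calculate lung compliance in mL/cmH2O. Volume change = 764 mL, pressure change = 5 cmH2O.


C = dV / dP
C = 764 / 5
C = 152.8 mL/cmH2O


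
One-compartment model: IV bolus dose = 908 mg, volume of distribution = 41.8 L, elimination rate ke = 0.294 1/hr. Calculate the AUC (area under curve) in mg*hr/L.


C0 = Dose/Vd = 908/41.8 = 21.7225 mg/L
AUC = C0/ke = 21.7225/0.294
AUC = 73.89 mg*hr/L


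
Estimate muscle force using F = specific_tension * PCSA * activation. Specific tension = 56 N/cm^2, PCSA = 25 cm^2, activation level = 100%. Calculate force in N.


F = sigma * PCSA * activation
F = 56 * 25 * 1
F = 1400 N


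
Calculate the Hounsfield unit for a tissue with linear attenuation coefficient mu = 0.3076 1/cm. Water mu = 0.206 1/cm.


HU = ((mu_tissue - mu_water) / mu_water) * 1000
HU = ((0.3076 - 0.206) / 0.206) * 1000
HU = 493.2


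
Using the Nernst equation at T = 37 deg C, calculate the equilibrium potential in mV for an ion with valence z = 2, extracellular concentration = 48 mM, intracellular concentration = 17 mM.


E = (RT/(zF)) * ln(C_out/C_in)
T = 37 + 273.15 = 310.15 K
E = (8.314 * 310.15 / (2 * 96485)) * ln(48/17)
E = 13.87 mV


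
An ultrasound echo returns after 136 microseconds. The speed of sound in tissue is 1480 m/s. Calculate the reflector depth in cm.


depth = c * t / 2
t = 136 us = 1.3600e-04 s
depth = 1480 * 1.3600e-04 / 2
depth = 0.10064 m = 10.064 cm


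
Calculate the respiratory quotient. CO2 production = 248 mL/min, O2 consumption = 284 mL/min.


RQ = VCO2 / VO2
RQ = 248 / 284
RQ = 0.8732


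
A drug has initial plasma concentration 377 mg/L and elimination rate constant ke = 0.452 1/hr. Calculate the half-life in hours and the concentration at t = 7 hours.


t_half = ln(2) / ke = 0.693147 / 0.452 = 1.534 hr
C(t) = C0 * exp(-ke*t) = 377 * exp(-0.452*7)
C(7) = 15.93 mg/L


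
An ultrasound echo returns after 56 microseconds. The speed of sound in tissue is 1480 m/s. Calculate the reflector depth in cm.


depth = c * t / 2
t = 56 us = 5.6000e-05 s
depth = 1480 * 5.6000e-05 / 2
depth = 0.04144 m = 4.144 cm


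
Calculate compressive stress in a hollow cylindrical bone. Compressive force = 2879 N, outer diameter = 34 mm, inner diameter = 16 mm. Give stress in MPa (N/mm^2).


A = pi*(r_o^2 - r_i^2)
r_o = 17 mm, r_i = 8 mm
A = 706.858 mm^2
sigma = F/A = 2879 / 706.858
sigma = 4.073 MPa


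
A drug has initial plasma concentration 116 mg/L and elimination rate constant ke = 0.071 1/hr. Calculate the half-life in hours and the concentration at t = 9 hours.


t_half = ln(2) / ke = 0.693147 / 0.071 = 9.763 hr
C(t) = C0 * exp(-ke*t) = 116 * exp(-0.071*9)
C(9) = 61.23 mg/L


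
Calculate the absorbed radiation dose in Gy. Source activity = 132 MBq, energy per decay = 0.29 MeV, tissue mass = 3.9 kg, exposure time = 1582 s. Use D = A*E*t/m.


A = 132 MBq = 1.3200e+08 Bq
E = 0.29 MeV = 4.6458e-14 J
D = A*E*t/m = 1.3200e+08*4.6458e-14*1582/3.9
D = 0.002488 Gy
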